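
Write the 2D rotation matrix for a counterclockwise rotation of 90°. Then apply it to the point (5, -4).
R = [[0, -1], [1, 0]]; R·(5, -4) = (4, 5)

Rotation matrix formula: R(θ) = [[cos θ, -sin θ], [sin θ, cos θ]]
For θ = 90°:
cos(90°) = 0
sin(90°) = 1
R = [[0, -1], [1, 0]]
Apply to (5, -4): [0·5 + (-1)·-4, 1·5 + 0·-4] = (4, 5)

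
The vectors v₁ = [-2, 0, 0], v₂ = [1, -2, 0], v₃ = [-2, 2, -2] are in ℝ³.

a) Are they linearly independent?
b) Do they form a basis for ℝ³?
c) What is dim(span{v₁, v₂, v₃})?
Yes independent, yes basis, dim = 3

Stack v₁, v₂, v₃ as rows of a 3×3 matrix.
[[-2, 0, 0]; [1, -2, 0]; [-2, 2, -2]] is already lower triangular with nonzero diagonal entries (-2, -2, -2), so its determinant is the product of the diagonal entries, det = (-2)·(-2)·(-2) = -8 ≠ 0, and the rows are linearly independent.
Three linearly independent vectors in ℝ³ form a basis for ℝ³, so dim(span{v₁,v₂,v₃}) = 3.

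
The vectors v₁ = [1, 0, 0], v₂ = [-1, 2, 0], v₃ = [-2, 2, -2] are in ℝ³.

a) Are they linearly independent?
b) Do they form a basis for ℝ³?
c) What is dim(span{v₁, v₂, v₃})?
Yes independent, yes basis, dim = 3

Stack v₁, v₂, v₃ as rows of a 3×3 matrix.
[[1, 0, 0]; [-1, 2, 0]; [-2, 2, -2]] is already lower triangular with nonzero diagonal entries (1, 2, -2), so its determinant is the product of the diagonal entries, det = (1)·(2)·(-2) = -4 ≠ 0, and the rows are linearly independent.
Three linearly independent vectors in ℝ³ form a basis for ℝ³, so dim(span{v₁,v₂,v₃}) = 3.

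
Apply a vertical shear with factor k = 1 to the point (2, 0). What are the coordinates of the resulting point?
(2, 2)

Shear matrix for vertical shear with factor k = 1:
[[1, 0], [1, 1]]
Result: (2, 0) → (2, 2)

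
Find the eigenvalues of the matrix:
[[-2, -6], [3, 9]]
λ = 0 and λ = 7

Characteristic equation: det(A - λI) = 0
λ² - (trace)λ + (det) = 0
λ² - (7)λ + (0) = 0
λ² - 7λ + 0 = 0
Solving: λ = 0, 7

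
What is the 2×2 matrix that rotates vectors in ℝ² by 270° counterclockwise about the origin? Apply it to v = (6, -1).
R = [[0, 1], [-1, 0]]; R·v = (-1, -6)

A counterclockwise rotation by angle θ in ℝ² has matrix R(θ) = [[cos θ, -sin θ], [sin θ, cos θ]].
For θ = 270°: cos θ = 0, sin θ = -1.
R(270°) = [[0, 1], [-1, 0]].
R·v = [0·6 + (1)·-1, -1·6 + 0·-1] = (-1, -6).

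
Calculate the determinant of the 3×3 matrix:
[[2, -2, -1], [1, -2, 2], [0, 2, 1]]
-12

Expansion along first row:
det = 2·det([[-2,2],[2,1]]) - -2·det([[1,2],[0,1]]) + -1·det([[1,-2],[0,2]])
    = 2·(-2·1 - 2·2) - -2·(1·1 - 2·0) + -1·(1·2 - -2·0)
    = 2·-6 - -2·1 + -1·2
    = -12 + 2 + -2 = -12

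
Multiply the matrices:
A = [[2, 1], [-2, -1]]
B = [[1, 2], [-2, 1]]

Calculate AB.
[[0, 5], [0, -5]]

Each entry (i,j) of AB = sum over k of A[i][k]*B[k][j].
(AB)[0][0] = (2)*(1) + (1)*(-2) = 0
(AB)[0][1] = (2)*(2) + (1)*(1) = 5
(AB)[1][0] = (-2)*(1) + (-1)*(-2) = 0
(AB)[1][1] = (-2)*(2) + (-1)*(1) = -5
AB = [[0, 5], [0, -5]]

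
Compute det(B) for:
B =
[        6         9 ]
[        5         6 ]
det(B) = -9

For a 2×2 matrix [[a, b], [c, d]], det = a*d - b*c.
det(B) = (6)*(6) - (9)*(5) = 36 - 45 = -9.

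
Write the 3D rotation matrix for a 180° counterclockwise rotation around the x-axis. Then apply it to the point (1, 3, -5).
R = [[1, 0, 0], [0, -1, 0], [0, 0, -1]]; R·(1, 3, -5) = (1, -3, 5)

Rotation matrix for 180° around x-axis:
cos(180°) = -1, sin(180°) = 0
R = [[1, 0, 0], [0, -1, 0], [0, 0, -1]]
Apply to (1, 3, -5): R·[1, 3, -5]ᵀ = (1, -3, 5)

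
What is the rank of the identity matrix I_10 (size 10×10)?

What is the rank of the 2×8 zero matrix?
rank(I_10) = 10, rank(0) = 0

The identity I_10 has 10 columns that are the standard basis vectors e_1, …, e_10. These are linearly independent, so all 10 columns are pivots and rank(I_10) = 10.
The 2×8 zero matrix has every entry zero, so every row is the zero row and there are no pivots; rank(0) = 0.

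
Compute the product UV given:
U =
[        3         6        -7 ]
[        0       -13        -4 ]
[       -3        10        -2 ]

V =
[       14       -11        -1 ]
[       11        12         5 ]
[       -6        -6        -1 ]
UV =
[      150        81        34 ]
[     -119      -132       -61 ]
[       80       165        55 ]

Matrix multiplication: (UV)[i][j] = sum over k of U[i][k] * V[k][j].
  (UV)[0][0] = (3)*(14) + (6)*(11) + (-7)*(-6) = 150
  (UV)[0][1] = (3)*(-11) + (6)*(12) + (-7)*(-6) = 81
  (UV)[0][2] = (3)*(-1) + (6)*(5) + (-7)*(-1) = 34
  (UV)[1][0] = (0)*(14) + (-13)*(11) + (-4)*(-6) = -119
  (UV)[1][1] = (0)*(-11) + (-13)*(12) + (-4)*(-6) = -132
  (UV)[1][2] = (0)*(-1) + (-13)*(5) + (-4)*(-1) = -61
  (UV)[2][0] = (-3)*(14) + (10)*(11) + (-2)*(-6) = 80
  (UV)[2][1] = (-3)*(-11) + (10)*(12) + (-2)*(-6) = 165
  (UV)[2][2] = (-3)*(-1) + (10)*(5) + (-2)*(-1) = 55
UV =
[      150        81        34 ]
[     -119      -132       -61 ]
[       80       165        55 ]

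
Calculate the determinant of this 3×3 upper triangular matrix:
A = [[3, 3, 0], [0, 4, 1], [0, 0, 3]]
36

The determinant of a triangular matrix is the product of its diagonal entries (the off-diagonal entries above the diagonal do not affect it).
det(A) = (3) * (4) * (3) = 36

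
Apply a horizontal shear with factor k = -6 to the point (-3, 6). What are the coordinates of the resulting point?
(-39, 6)

Shear matrix for horizontal shear with factor k = -6:
[[1, -6], [0, 1]]
Result: (-3, 6) → (-39, 6)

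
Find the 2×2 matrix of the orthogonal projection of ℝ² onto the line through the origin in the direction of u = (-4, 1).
[[16/17, -4/17], [-4/17, 1/17]]

The orthogonal projection onto the line spanned by a nonzero vector u = (a, b) has matrix P = (u uᵀ) / (uᵀ u) = (1/(a² + b²)) · [[a², ab], [ab, b²]].
Here u = (-4, 1), so a² + b² = 16 + 1 = 17.
P = (1/17) · [[16, -4], [-4, 1]] = [[16/17, -4/17], [-4/17, 1/17]].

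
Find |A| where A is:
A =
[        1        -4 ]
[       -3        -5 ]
det(A) = -17

For a 2×2 matrix [[a, b], [c, d]], det = a*d - b*c.
det(A) = (1)*(-5) - (-4)*(-3) = -5 - 12 = -17.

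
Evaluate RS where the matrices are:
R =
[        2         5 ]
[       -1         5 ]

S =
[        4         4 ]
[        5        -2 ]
RS =
[       33        -2 ]
[       21       -14 ]

Matrix multiplication: (RS)[i][j] = sum over k of R[i][k] * S[k][j].
  (RS)[0][0] = (2)*(4) + (5)*(5) = 33
  (RS)[0][1] = (2)*(4) + (5)*(-2) = -2
  (RS)[1][0] = (-1)*(4) + (5)*(5) = 21
  (RS)[1][1] = (-1)*(4) + (5)*(-2) = -14
RS =
[       33        -2 ]
[       21       -14 ]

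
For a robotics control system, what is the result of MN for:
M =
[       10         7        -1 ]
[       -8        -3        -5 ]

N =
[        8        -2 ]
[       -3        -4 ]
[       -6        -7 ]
MN =
[       65       -41 ]
[      -25        63 ]

Matrix multiplication: (MN)[i][j] = sum over k of M[i][k] * N[k][j].
  (MN)[0][0] = (10)*(8) + (7)*(-3) + (-1)*(-6) = 65
  (MN)[0][1] = (10)*(-2) + (7)*(-4) + (-1)*(-7) = -41
  (MN)[1][0] = (-8)*(8) + (-3)*(-3) + (-5)*(-6) = -25
  (MN)[1][1] = (-8)*(-2) + (-3)*(-4) + (-5)*(-7) = 63
MN =
[       65       -41 ]
[      -25        63 ]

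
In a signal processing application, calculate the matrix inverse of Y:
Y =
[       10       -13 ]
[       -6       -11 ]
det(Y) = -188
Y⁻¹ =
[   11/188   -13/188 ]
[    -3/94     -5/94 ]

For a 2×2 matrix Y = [[a, b], [c, d]] with det(Y) ≠ 0, Y⁻¹ = (1/det(Y)) * [[d, -b], [-c, a]].
det(Y) = (10)*(-11) - (-13)*(-6) = -110 - 78 = -188.
Y⁻¹ = (1/-188) * [[-11, 13], [6, 10]].
Dividing each entry by -188 and reducing:
Y⁻¹ =
[   11/188   -13/188 ]
[    -3/94     -5/94 ]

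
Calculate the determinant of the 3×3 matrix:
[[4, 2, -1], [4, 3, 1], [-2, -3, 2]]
22

Expansion along first row:
det = 4·det([[3,1],[-3,2]]) - 2·det([[4,1],[-2,2]]) + -1·det([[4,3],[-2,-3]])
    = 4·(3·2 - 1·-3) - 2·(4·2 - 1·-2) + -1·(4·-3 - 3·-2)
    = 4·9 - 2·10 + -1·-6
    = 36 + -20 + 6 = 22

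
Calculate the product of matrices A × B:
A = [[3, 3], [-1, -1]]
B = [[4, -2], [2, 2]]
[[18, 0], [-6, 0]]

Matrix multiplication:
C[0][0] = 3×4 + 3×2 = 18
C[0][1] = 3×-2 + 3×2 = 0
C[1][0] = -1×4 + -1×2 = -6
C[1][1] = -1×-2 + -1×2 = 0
Result: [[18, 0], [-6, 0]]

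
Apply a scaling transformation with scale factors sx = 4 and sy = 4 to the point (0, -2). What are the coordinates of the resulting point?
(0, -8)

Scaling matrix:
[[4, 0], [0, 4]]
Result: (0 × 4, -2 × 4) = (0, -8)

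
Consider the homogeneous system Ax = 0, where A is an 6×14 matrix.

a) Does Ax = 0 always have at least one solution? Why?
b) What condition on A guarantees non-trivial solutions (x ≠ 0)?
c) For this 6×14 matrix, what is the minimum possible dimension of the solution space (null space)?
a) Yes, x = 0 is always a solution. b) When A has linearly dependent columns (rank < n). c) Minimum nullity = 8.

a) x = 0 satisfies A·0 = 0, so the zero vector is always a solution.
b) Non-trivial solutions exist iff the columns of A are linearly dependent, equivalently rank(A) < n (the number of columns).
c) By rank-nullity, rank(A) + nullity(A) = n = 14. Since A has only 6 rows, rank(A) ≤ 6, so nullity(A) ≥ 14 - 6 = 8.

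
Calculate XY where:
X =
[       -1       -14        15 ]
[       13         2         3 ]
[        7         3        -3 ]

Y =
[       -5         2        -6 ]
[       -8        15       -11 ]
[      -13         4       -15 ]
XY =
[      -78      -152       -65 ]
[     -120        68      -145 ]
[      -20        47       -30 ]

Matrix multiplication: (XY)[i][j] = sum over k of X[i][k] * Y[k][j].
  (XY)[0][0] = (-1)*(-5) + (-14)*(-8) + (15)*(-13) = -78
  (XY)[0][1] = (-1)*(2) + (-14)*(15) + (15)*(4) = -152
  (XY)[0][2] = (-1)*(-6) + (-14)*(-11) + (15)*(-15) = -65
  (XY)[1][0] = (13)*(-5) + (2)*(-8) + (3)*(-13) = -120
  (XY)[1][1] = (13)*(2) + (2)*(15) + (3)*(4) = 68
  (XY)[1][2] = (13)*(-6) + (2)*(-11) + (3)*(-15) = -145
  (XY)[2][0] = (7)*(-5) + (3)*(-8) + (-3)*(-13) = -20
  (XY)[2][1] = (7)*(2) + (3)*(15) + (-3)*(4) = 47
  (XY)[2][2] = (7)*(-6) + (3)*(-11) + (-3)*(-15) = -30
XY =
[      -78      -152       -65 ]
[     -120        68      -145 ]
[      -20        47       -30 ]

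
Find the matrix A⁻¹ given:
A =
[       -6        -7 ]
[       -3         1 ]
det(A) = -27
A⁻¹ =
[    -1/27     -7/27 ]
[     -1/9       2/9 ]

For a 2×2 matrix A = [[a, b], [c, d]] with det(A) ≠ 0, A⁻¹ = (1/det(A)) * [[d, -b], [-c, a]].
det(A) = (-6)*(1) - (-7)*(-3) = -6 - 21 = -27.
A⁻¹ = (1/-27) * [[1, 7], [3, -6]].
Dividing each entry by -27 and reducing:
A⁻¹ =
[    -1/27     -7/27 ]
[     -1/9       2/9 ]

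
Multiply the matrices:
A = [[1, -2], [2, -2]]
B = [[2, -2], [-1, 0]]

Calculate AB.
[[4, -2], [6, -4]]

Each entry (i,j) of AB = sum over k of A[i][k]*B[k][j].
(AB)[0][0] = (1)*(2) + (-2)*(-1) = 4
(AB)[0][1] = (1)*(-2) + (-2)*(0) = -2
(AB)[1][0] = (2)*(2) + (-2)*(-1) = 6
(AB)[1][1] = (2)*(-2) + (-2)*(0) = -4
AB = [[4, -2], [6, -4]]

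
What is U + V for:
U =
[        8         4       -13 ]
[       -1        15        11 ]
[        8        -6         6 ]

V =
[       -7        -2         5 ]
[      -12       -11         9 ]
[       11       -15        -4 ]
U + V =
[        1         2        -8 ]
[      -13         4        20 ]
[       19       -21         2 ]

Matrix addition is elementwise: (U+V)[i][j] = U[i][j] + V[i][j].
  (U+V)[0][0] = (8) + (-7) = 1
  (U+V)[0][1] = (4) + (-2) = 2
  (U+V)[0][2] = (-13) + (5) = -8
  (U+V)[1][0] = (-1) + (-12) = -13
  (U+V)[1][1] = (15) + (-11) = 4
  (U+V)[1][2] = (11) + (9) = 20
  (U+V)[2][0] = (8) + (11) = 19
  (U+V)[2][1] = (-6) + (-15) = -21
  (U+V)[2][2] = (6) + (-4) = 2
U + V =
[        1         2        -8 ]
[      -13         4        20 ]
[       19       -21         2 ]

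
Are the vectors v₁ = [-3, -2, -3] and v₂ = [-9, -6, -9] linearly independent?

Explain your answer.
No, linearly dependent (v₂ = 3·v₁)

Check whether there is a scalar k with v₂ = k·v₁.
Comparing components, k = 3 satisfies 3·[-3, -2, -3] = [-9, -6, -9].
Since v₂ is a scalar multiple of v₁, the two vectors are linearly dependent.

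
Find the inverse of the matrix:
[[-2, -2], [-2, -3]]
[[-3/2, 1], [1, -1]]

For [[a,b],[c,d]], inverse = (1/det)·[[d,-b],[-c,a]]
det = -2·-3 - -2·-2 = 2
Inverse = (1/2)·[[-3, 2], [2, -2]]
        = [[-3/2, 1], [1, -1]]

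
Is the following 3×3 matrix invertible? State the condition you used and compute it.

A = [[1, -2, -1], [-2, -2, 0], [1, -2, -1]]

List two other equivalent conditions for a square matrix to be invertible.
No, not invertible; det(A) = 0 (two rows are equal, so the rows are linearly dependent). Equivalent conditions (failing for this A): rank(A) < 3; Ax = 0 has non-trivial solutions; 0 is an eigenvalue; the columns are linearly dependent.

To check invertibility, compute det(A).
In this matrix, row 0 and the last row are identical, so one row is a scalar multiple of another and the rows are linearly dependent.
A matrix with linearly dependent rows has det = 0 and is not invertible.
Equivalent failed conditions:
- rank(A) < 3.
- Ax = 0 has non-trivial solutions.
- 0 is an eigenvalue.
- The columns are linearly dependent.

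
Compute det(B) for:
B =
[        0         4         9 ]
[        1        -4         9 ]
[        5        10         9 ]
det(B) = 414

Expand along row 0 (cofactor expansion): det(B) = a*(e*i - f*h) - b*(d*i - f*g) + c*(d*h - e*g), where the 3×3 is [[a, b, c], [d, e, f], [g, h, i]].
Minor M_00 = (-4)*(9) - (9)*(10) = -36 - 90 = -126.
Minor M_01 = (1)*(9) - (9)*(5) = 9 - 45 = -36.
Minor M_02 = (1)*(10) - (-4)*(5) = 10 + 20 = 30.
det(B) = (0)*(-126) - (4)*(-36) + (9)*(30) = 0 + 144 + 270 = 414.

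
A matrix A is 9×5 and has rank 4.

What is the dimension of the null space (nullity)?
1

The rank-nullity theorem for an m×n matrix states:
rank(A) + nullity(A) = n (the number of columns).
Here n = 5 and rank(A) = 4, so nullity(A) = 5 - 4 = 1.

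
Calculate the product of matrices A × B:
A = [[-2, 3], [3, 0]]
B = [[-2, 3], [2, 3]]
[[10, 3], [-6, 9]]

Matrix multiplication:
C[0][0] = -2×-2 + 3×2 = 10
C[0][1] = -2×3 + 3×3 = 3
C[1][0] = 3×-2 + 0×2 = -6
C[1][1] = 3×3 + 0×3 = 9
Result: [[10, 3], [-6, 9]]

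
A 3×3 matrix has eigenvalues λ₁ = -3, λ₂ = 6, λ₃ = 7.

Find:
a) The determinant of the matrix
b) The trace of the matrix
det = -126, trace = 10

Two standard eigenvalue identities:
- det(A) equals the product of the eigenvalues (counted with multiplicity).
- trace(A) equals the sum of the eigenvalues.
det(A) = (-3)*(6)*(7) = -126.
trace(A) = -3 + 6 + 7 = 10.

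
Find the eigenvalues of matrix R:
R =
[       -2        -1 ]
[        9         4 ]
λ = 1, 1

Solve det(R - λI) = 0. For a 2×2 matrix the characteristic equation is λ² - (trace)λ + det = 0.
trace(R) = a + d = -2 + 4 = 2.
det(R) = a*d - b*c = (-2)*(4) - (-1)*(9) = -8 + 9 = 1.
Characteristic equation: λ² - (2)λ + (1) = 0.
Discriminant = (2)² - 4*(1) = 4 - 4 = 0.
λ = (2 ± √0) / 2 = (2 ± 0) / 2 = 1, 1.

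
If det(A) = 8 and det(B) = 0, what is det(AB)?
0

Use the multiplicative property of determinants: det(AB) = det(A)*det(B).
det(AB) = (8)*(0) = 0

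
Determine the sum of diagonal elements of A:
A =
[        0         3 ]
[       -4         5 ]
tr(A) = 0 + 5 = 5

The trace of a square matrix is the sum of its diagonal entries.
Diagonal entries of A: A[0][0] = 0, A[1][1] = 5.
tr(A) = 0 + 5 = 5.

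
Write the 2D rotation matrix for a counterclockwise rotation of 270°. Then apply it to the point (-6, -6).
R = [[0, 1], [-1, 0]]; R·(-6, -6) = (-6, 6)

Rotation matrix formula: R(θ) = [[cos θ, -sin θ], [sin θ, cos θ]]
For θ = 270°:
cos(270°) = 0
sin(270°) = -1
R = [[0, 1], [-1, 0]]
Apply to (-6, -6): [0·-6 + (1)·-6, -1·-6 + 0·-6] = (-6, 6)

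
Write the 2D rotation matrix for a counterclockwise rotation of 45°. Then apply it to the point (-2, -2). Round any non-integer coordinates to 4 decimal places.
R = [[√2/2, -√2/2], [√2/2, √2/2]]; R·(-2, -2) = (0.0000, -2.8284)

Rotation matrix formula: R(θ) = [[cos θ, -sin θ], [sin θ, cos θ]]
For θ = 45°:
cos(45°) = √2/2
sin(45°) = √2/2
R = [[√2/2, -√2/2], [√2/2, √2/2]]
Apply to (-2, -2): [√2/2·-2 + (-√2/2)·-2, √2/2·-2 + √2/2·-2] = (0.0000, -2.8284)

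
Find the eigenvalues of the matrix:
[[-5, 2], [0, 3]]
λ = -5 and λ = 3

Characteristic equation: det(A - λI) = 0
λ² - (trace)λ + (det) = 0
λ² - (-2)λ + (-15) = 0
λ² + 2λ - 15 = 0
Solving: λ = -5, 3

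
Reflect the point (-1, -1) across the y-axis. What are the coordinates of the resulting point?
(1, -1)

Reflection across y-axis: (-1, -1) → (1, -1)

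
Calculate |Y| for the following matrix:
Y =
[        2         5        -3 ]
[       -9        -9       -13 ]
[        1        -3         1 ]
det(Y) = -224

Expand along row 0 (cofactor expansion): det(Y) = a*(e*i - f*h) - b*(d*i - f*g) + c*(d*h - e*g), where the 3×3 is [[a, b, c], [d, e, f], [g, h, i]].
Minor M_00 = (-9)*(1) - (-13)*(-3) = -9 - 39 = -48.
Minor M_01 = (-9)*(1) - (-13)*(1) = -9 + 13 = 4.
Minor M_02 = (-9)*(-3) - (-9)*(1) = 27 + 9 = 36.
det(Y) = (2)*(-48) - (5)*(4) + (-3)*(36) = -96 - 20 - 108 = -224.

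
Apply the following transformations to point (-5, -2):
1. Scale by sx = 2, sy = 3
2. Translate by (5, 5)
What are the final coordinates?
(-5, -1)

Step 1: Scale (-5, -2) by (sx, sy) = (2, 3) → (-10, -6)
Step 2: Translate by (5, 5) → (-5, -1)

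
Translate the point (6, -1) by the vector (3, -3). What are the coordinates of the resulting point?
(9, -4)

Translation by (3, -3):
x' = 6 + 3 = 9
y' = -1 + -3 = -4
Homogeneous matrix: [[1, 0, 3], [0, 1, -3], [0, 0, 1]]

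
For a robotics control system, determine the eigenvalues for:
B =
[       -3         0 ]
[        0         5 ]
λ = -3, 5

Solve det(B - λI) = 0. For a 2×2 matrix the characteristic equation is λ² - (trace)λ + det = 0.
trace(B) = a + d = -3 + 5 = 2.
det(B) = a*d - b*c = (-3)*(5) - (0)*(0) = -15 - 0 = -15.
Characteristic equation: λ² - (2)λ + (-15) = 0.
Discriminant = (2)² - 4*(-15) = 4 + 60 = 64.
λ = (2 ± √64) / 2 = (2 ± 8) / 2 = -3, 5.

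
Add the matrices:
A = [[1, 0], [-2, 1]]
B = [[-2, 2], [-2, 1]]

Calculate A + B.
[[-1, 2], [-4, 2]]

Add corresponding elements:
(1)+(-2)=-1
(0)+(2)=2
(-2)+(-2)=-4
(1)+(1)=2
A + B = [[-1, 2], [-4, 2]]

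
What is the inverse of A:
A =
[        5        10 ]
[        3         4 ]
det(A) = -10
A⁻¹ =
[     -2/5         1 ]
[     3/10      -1/2 ]

For a 2×2 matrix A = [[a, b], [c, d]] with det(A) ≠ 0, A⁻¹ = (1/det(A)) * [[d, -b], [-c, a]].
det(A) = (5)*(4) - (10)*(3) = 20 - 30 = -10.
A⁻¹ = (1/-10) * [[4, -10], [-3, 5]].
Dividing each entry by -10 and reducing:
A⁻¹ =
[     -2/5         1 ]
[     3/10      -1/2 ]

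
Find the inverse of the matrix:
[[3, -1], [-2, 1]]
[[1, 1], [2, 3]]

For [[a,b],[c,d]], inverse = (1/det)·[[d,-b],[-c,a]]
det = 3·1 - -1·-2 = 1
Inverse = (1/1)·[[1, 1], [2, 3]]
        = [[1, 1], [2, 3]]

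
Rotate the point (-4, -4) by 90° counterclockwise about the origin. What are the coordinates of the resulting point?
(4, -4)

Rotation matrix R(θ) = [[cos θ, -sin θ], [sin θ, cos θ]]; for θ = 90°:
R = [[0, -1], [1, 0]]
Result: R × [-4, -4]ᵀ = [0·-4 + (-1)·-4, 1·-4 + (0)·-4]ᵀ = (4, -4)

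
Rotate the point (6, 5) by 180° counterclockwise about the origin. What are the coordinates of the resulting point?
(-6, -5)

Rotation matrix R(θ) = [[cos θ, -sin θ], [sin θ, cos θ]]; for θ = 180°:
R = [[-1, 0], [0, -1]]
Result: R × [6, 5]ᵀ = [-1·6 + (0)·5, 0·6 + (-1)·5]ᵀ = (-6, -5)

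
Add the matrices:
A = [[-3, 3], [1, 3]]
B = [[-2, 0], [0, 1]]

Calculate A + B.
[[-5, 3], [1, 4]]

Add corresponding elements:
(-3)+(-2)=-5
(3)+(0)=3
(1)+(0)=1
(3)+(1)=4
A + B = [[-5, 3], [1, 4]]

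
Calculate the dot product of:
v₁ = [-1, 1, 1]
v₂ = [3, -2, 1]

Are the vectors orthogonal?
-4, No

The dot product is the sum of products of corresponding components.
v₁·v₂ = (-1)*(3) + (1)*(-2) + (1)*(1) = -3 - 2 + 1 = -4.
Two vectors are orthogonal iff their dot product is 0; here the dot product is -4, so the vectors are not orthogonal.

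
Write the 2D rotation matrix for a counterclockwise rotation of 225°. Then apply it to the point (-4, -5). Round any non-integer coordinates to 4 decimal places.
R = [[-√2/2, √2/2], [-√2/2, -√2/2]]; R·(-4, -5) = (-0.7071, 6.3640)

Rotation matrix formula: R(θ) = [[cos θ, -sin θ], [sin θ, cos θ]]
For θ = 225°:
cos(225°) = -√2/2
sin(225°) = -√2/2
R = [[-√2/2, √2/2], [-√2/2, -√2/2]]
Apply to (-4, -5): [-√2/2·-4 + (√2/2)·-5, -√2/2·-4 + -√2/2·-5] = (-0.7071, 6.3640)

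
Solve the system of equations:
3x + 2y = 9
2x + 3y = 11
x = 1, y = 3

Use elimination (row reduction):
Equation 1: 3x + 2y = 9.
Equation 2: 2x + 3y = 11.
Multiply Eq1 by 2 and Eq2 by 3: 6x + 4y = 18;  6x + 9y = 33.
Subtract: (5)y = 15, so y = 3.
Back-substitute into Eq1: 3x + 2*(3) = 9, so x = 1.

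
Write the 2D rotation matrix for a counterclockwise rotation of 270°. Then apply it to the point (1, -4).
R = [[0, 1], [-1, 0]]; R·(1, -4) = (-4, -1)

Rotation matrix formula: R(θ) = [[cos θ, -sin θ], [sin θ, cos θ]]
For θ = 270°:
cos(270°) = 0
sin(270°) = -1
R = [[0, 1], [-1, 0]]
Apply to (1, -4): [0·1 + (1)·-4, -1·1 + 0·-4] = (-4, -1)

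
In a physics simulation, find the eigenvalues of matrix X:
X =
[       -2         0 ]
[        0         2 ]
λ = -2, 2

Solve det(X - λI) = 0. For a 2×2 matrix the characteristic equation is λ² - (trace)λ + det = 0.
trace(X) = a + d = -2 + 2 = 0.
det(X) = a*d - b*c = (-2)*(2) - (0)*(0) = -4 - 0 = -4.
Characteristic equation: λ² - (0)λ + (-4) = 0.
Discriminant = (0)² - 4*(-4) = 0 + 16 = 16.
λ = (0 ± √16) / 2 = (0 ± 4) / 2 = -2, 2.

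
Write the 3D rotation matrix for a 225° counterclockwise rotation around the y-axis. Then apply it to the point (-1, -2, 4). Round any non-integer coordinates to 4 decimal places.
R = [[-√2/2, 0, -√2/2], [0, 1, 0], [√2/2, 0, -√2/2]]; R·(-1, -2, 4) = (-2.1213, -2.0000, -3.5355)

Rotation matrix for 225° around y-axis:
cos(225°) = -√2/2, sin(225°) = -√2/2
R = [[-√2/2, 0, -√2/2], [0, 1, 0], [√2/2, 0, -√2/2]]
Apply to (-1, -2, 4): R·[-1, -2, 4]ᵀ = (-2.1213, -2.0000, -3.5355)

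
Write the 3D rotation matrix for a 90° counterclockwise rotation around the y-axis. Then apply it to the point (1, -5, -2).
R = [[0, 0, 1], [0, 1, 0], [-1, 0, 0]]; R·(1, -5, -2) = (-2, -5, -1)

Rotation matrix for 90° around y-axis:
cos(90°) = 0, sin(90°) = 1
R = [[0, 0, 1], [0, 1, 0], [-1, 0, 0]]
Apply to (1, -5, -2): R·[1, -5, -2]ᵀ = (-2, -5, -1)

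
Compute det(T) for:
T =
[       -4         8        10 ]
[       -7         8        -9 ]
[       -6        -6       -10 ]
det(T) = 1308

Expand along row 0 (cofactor expansion): det(T) = a*(e*i - f*h) - b*(d*i - f*g) + c*(d*h - e*g), where the 3×3 is [[a, b, c], [d, e, f], [g, h, i]].
Minor M_00 = (8)*(-10) - (-9)*(-6) = -80 - 54 = -134.
Minor M_01 = (-7)*(-10) - (-9)*(-6) = 70 - 54 = 16.
Minor M_02 = (-7)*(-6) - (8)*(-6) = 42 + 48 = 90.
det(T) = (-4)*(-134) - (8)*(16) + (10)*(90) = 536 - 128 + 900 = 1308.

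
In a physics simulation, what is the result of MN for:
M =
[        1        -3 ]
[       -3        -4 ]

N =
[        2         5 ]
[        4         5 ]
MN =
[      -10       -10 ]
[      -22       -35 ]

Matrix multiplication: (MN)[i][j] = sum over k of M[i][k] * N[k][j].
  (MN)[0][0] = (1)*(2) + (-3)*(4) = -10
  (MN)[0][1] = (1)*(5) + (-3)*(5) = -10
  (MN)[1][0] = (-3)*(2) + (-4)*(4) = -22
  (MN)[1][1] = (-3)*(5) + (-4)*(5) = -35
MN =
[      -10       -10 ]
[      -22       -35 ]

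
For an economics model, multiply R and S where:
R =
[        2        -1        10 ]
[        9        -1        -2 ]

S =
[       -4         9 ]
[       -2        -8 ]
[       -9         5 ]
RS =
[      -96        76 ]
[      -16        79 ]

Matrix multiplication: (RS)[i][j] = sum over k of R[i][k] * S[k][j].
  (RS)[0][0] = (2)*(-4) + (-1)*(-2) + (10)*(-9) = -96
  (RS)[0][1] = (2)*(9) + (-1)*(-8) + (10)*(5) = 76
  (RS)[1][0] = (9)*(-4) + (-1)*(-2) + (-2)*(-9) = -16
  (RS)[1][1] = (9)*(9) + (-1)*(-8) + (-2)*(5) = 79
RS =
[      -96        76 ]
[      -16        79 ]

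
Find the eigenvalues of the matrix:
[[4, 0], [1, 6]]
λ = 4 and λ = 6

Characteristic equation: det(A - λI) = 0
λ² - (trace)λ + (det) = 0
λ² - (10)λ + (24) = 0
λ² - 10λ + 24 = 0
Solving: λ = 4, 6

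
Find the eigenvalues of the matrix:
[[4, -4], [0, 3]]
λ = 3 and λ = 4

Characteristic equation: det(A - λI) = 0
λ² - (trace)λ + (det) = 0
λ² - (7)λ + (12) = 0
λ² - 7λ + 12 = 0
Solving: λ = 3, 4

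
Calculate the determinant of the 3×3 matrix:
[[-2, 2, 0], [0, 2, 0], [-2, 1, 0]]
0

Expansion along first row:
det = -2·det([[2,0],[1,0]]) - 2·det([[0,0],[-2,0]]) + 0·det([[0,2],[-2,1]])
    = -2·(2·0 - 0·1) - 2·(0·0 - 0·-2) + 0·(0·1 - 2·-2)
    = -2·0 - 2·0 + 0·4
    = 0 + 0 + 0 = 0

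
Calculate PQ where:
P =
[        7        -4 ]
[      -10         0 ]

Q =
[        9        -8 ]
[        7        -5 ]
PQ =
[       35       -36 ]
[      -90        80 ]

Matrix multiplication: (PQ)[i][j] = sum over k of P[i][k] * Q[k][j].
  (PQ)[0][0] = (7)*(9) + (-4)*(7) = 35
  (PQ)[0][1] = (7)*(-8) + (-4)*(-5) = -36
  (PQ)[1][0] = (-10)*(9) + (0)*(7) = -90
  (PQ)[1][1] = (-10)*(-8) + (0)*(-5) = 80
PQ =
[       35       -36 ]
[      -90        80 ]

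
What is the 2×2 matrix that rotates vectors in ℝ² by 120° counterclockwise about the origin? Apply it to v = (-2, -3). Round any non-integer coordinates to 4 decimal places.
R = [[-1/2, -√3/2], [√3/2, -1/2]]; R·v = (3.5981, -0.2321)

A counterclockwise rotation by angle θ in ℝ² has matrix R(θ) = [[cos θ, -sin θ], [sin θ, cos θ]].
For θ = 120°: cos θ = -1/2, sin θ = √3/2.
R(120°) = [[-1/2, -√3/2], [√3/2, -1/2]].
R·v = [-1/2·-2 + (-√3/2)·-3, √3/2·-2 + -1/2·-3] = (3.5981, -0.2321).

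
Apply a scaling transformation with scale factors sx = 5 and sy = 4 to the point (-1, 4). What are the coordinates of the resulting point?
(-5, 16)

Scaling matrix:
[[5, 0], [0, 4]]
Result: (-1 × 5, 4 × 4) = (-5, 16)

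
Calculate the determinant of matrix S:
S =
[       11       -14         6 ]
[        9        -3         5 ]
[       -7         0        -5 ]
det(S) = -101

Expand along row 0 (cofactor expansion): det(S) = a*(e*i - f*h) - b*(d*i - f*g) + c*(d*h - e*g), where the 3×3 is [[a, b, c], [d, e, f], [g, h, i]].
Minor M_00 = (-3)*(-5) - (5)*(0) = 15 - 0 = 15.
Minor M_01 = (9)*(-5) - (5)*(-7) = -45 + 35 = -10.
Minor M_02 = (9)*(0) - (-3)*(-7) = 0 - 21 = -21.
det(S) = (11)*(15) - (-14)*(-10) + (6)*(-21) = 165 - 140 - 126 = -101.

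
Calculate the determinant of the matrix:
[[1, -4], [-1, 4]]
0

For a 2×2 matrix [[a, b], [c, d]], det = ad - bc
det = (1)(4) - (-4)(-1) = 4 - 4 = 0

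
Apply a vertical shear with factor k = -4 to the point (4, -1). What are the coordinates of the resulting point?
(4, -17)

Shear matrix for vertical shear with factor k = -4:
[[1, 0], [-4, 1]]
Result: (4, -1) → (4, -17)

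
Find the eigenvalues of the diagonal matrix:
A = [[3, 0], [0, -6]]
λ₁ = 3, λ₂ = -6

The characteristic polynomial of A is det(A - λI) = (3 - λ)(-6 - λ) = 0.
The roots are λ = 3 and λ = -6, so the eigenvalues are the diagonal entries.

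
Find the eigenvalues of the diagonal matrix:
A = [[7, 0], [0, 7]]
λ₁ = 7, λ₂ = 7

The characteristic polynomial of A is det(A - λI) = (7 - λ)(7 - λ) = 0.
The roots are λ = 7 and λ = 7, so the eigenvalues are the diagonal entries.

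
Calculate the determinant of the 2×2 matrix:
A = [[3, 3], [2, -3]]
-15

For A = [[a, b], [c, d]], det(A) = a*d - b*c.
det(A) = (3)*(-3) - (3)*(2) = -9 - 6 = -15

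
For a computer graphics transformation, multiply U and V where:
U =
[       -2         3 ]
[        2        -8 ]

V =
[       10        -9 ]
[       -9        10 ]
UV =
[      -47        48 ]
[       92       -98 ]

Matrix multiplication: (UV)[i][j] = sum over k of U[i][k] * V[k][j].
  (UV)[0][0] = (-2)*(10) + (3)*(-9) = -47
  (UV)[0][1] = (-2)*(-9) + (3)*(10) = 48
  (UV)[1][0] = (2)*(10) + (-8)*(-9) = 92
  (UV)[1][1] = (2)*(-9) + (-8)*(10) = -98
UV =
[      -47        48 ]
[       92       -98 ]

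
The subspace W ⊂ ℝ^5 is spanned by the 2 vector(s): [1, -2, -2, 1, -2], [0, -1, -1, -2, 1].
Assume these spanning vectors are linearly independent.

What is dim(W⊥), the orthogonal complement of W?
dim(W⊥) = 3

For any subspace W of ℝ^n, dim(W) + dim(W⊥) = n (the whole-space dimension).
Here the given 2 vectors are linearly independent, so dim(W) = 2.
Thus dim(W⊥) = n - dim(W) = 5 - 2 = 3.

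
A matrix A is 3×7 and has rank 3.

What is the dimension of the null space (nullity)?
4

The rank-nullity theorem for an m×n matrix states:
rank(A) + nullity(A) = n (the number of columns).
Here n = 7 and rank(A) = 3, so nullity(A) = 7 - 3 = 4.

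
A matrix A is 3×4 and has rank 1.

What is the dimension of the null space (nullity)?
3

The rank-nullity theorem for an m×n matrix states:
rank(A) + nullity(A) = n (the number of columns).
Here n = 4 and rank(A) = 1, so nullity(A) = 4 - 1 = 3.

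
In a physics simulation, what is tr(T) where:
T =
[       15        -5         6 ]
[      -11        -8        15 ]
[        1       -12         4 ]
tr(T) = 15 - 8 + 4 = 11

The trace of a square matrix is the sum of its diagonal entries.
Diagonal entries of T: T[0][0] = 15, T[1][1] = -8, T[2][2] = 4.
tr(T) = 15 - 8 + 4 = 11.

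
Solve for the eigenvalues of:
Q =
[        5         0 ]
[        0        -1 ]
λ = -1, 5

Solve det(Q - λI) = 0. For a 2×2 matrix the characteristic equation is λ² - (trace)λ + det = 0.
trace(Q) = a + d = 5 - 1 = 4.
det(Q) = a*d - b*c = (5)*(-1) - (0)*(0) = -5 - 0 = -5.
Characteristic equation: λ² - (4)λ + (-5) = 0.
Discriminant = (4)² - 4*(-5) = 16 + 20 = 36.
λ = (4 ± √36) / 2 = (4 ± 6) / 2 = -1, 5.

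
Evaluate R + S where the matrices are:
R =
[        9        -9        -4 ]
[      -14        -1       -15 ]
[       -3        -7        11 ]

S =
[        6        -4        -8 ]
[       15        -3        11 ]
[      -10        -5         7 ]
R + S =
[       15       -13       -12 ]
[        1        -4        -4 ]
[      -13       -12        18 ]

Matrix addition is elementwise: (R+S)[i][j] = R[i][j] + S[i][j].
  (R+S)[0][0] = (9) + (6) = 15
  (R+S)[0][1] = (-9) + (-4) = -13
  (R+S)[0][2] = (-4) + (-8) = -12
  (R+S)[1][0] = (-14) + (15) = 1
  (R+S)[1][1] = (-1) + (-3) = -4
  (R+S)[1][2] = (-15) + (11) = -4
  (R+S)[2][0] = (-3) + (-10) = -13
  (R+S)[2][1] = (-7) + (-5) = -12
  (R+S)[2][2] = (11) + (7) = 18
R + S =
[       15       -13       -12 ]
[        1        -4        -4 ]
[      -13       -12        18 ]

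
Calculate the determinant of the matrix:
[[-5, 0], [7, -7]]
35

For a 2×2 matrix [[a, b], [c, d]], det = ad - bc
det = (-5)(-7) - (0)(7) = 35 - 0 = 35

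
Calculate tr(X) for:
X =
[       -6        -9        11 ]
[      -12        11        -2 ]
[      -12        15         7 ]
tr(X) = -6 + 11 + 7 = 12

The trace of a square matrix is the sum of its diagonal entries.
Diagonal entries of X: X[0][0] = -6, X[1][1] = 11, X[2][2] = 7.
tr(X) = -6 + 11 + 7 = 12.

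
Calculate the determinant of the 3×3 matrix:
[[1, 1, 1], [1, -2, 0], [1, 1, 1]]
0

Expansion along first row:
det = 1·det([[-2,0],[1,1]]) - 1·det([[1,0],[1,1]]) + 1·det([[1,-2],[1,1]])
    = 1·(-2·1 - 0·1) - 1·(1·1 - 0·1) + 1·(1·1 - -2·1)
    = 1·-2 - 1·1 + 1·3
    = -2 + -1 + 3 = 0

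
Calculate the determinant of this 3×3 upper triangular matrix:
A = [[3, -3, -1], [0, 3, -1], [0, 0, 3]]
27

The determinant of a triangular matrix is the product of its diagonal entries (the off-diagonal entries above the diagonal do not affect it).
det(A) = (3) * (3) * (3) = 27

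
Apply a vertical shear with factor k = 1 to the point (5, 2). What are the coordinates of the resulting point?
(5, 7)

Shear matrix for vertical shear with factor k = 1:
[[1, 0], [1, 1]]
Result: (5, 2) → (5, 7)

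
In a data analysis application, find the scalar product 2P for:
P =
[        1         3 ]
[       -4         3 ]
2P =
[        2         6 ]
[       -8         6 ]

Scalar multiplication is elementwise: (2P)[i][j] = 2 * P[i][j].
  (2P)[0][0] = 2 * (1) = 2
  (2P)[0][1] = 2 * (3) = 6
  (2P)[1][0] = 2 * (-4) = -8
  (2P)[1][1] = 2 * (3) = 6
2P =
[        2         6 ]
[       -8         6 ]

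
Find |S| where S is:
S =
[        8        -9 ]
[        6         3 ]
det(S) = 78

For a 2×2 matrix [[a, b], [c, d]], det = a*d - b*c.
det(S) = (8)*(3) - (-9)*(6) = 24 + 54 = 78.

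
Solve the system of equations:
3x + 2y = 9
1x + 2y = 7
x = 1, y = 3

Use elimination (row reduction):
Equation 1: 3x + 2y = 9.
Equation 2: 1x + 2y = 7.
Multiply Eq1 by 1 and Eq2 by 3: 3x + 2y = 9;  3x + 6y = 21.
Subtract: (4)y = 12, so y = 3.
Back-substitute into Eq1: 3x + 2*(3) = 9, so x = 1.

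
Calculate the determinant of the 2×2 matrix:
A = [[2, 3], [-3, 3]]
15

For A = [[a, b], [c, d]], det(A) = a*d - b*c.
det(A) = (2)*(3) - (3)*(-3) = 6 - -9 = 15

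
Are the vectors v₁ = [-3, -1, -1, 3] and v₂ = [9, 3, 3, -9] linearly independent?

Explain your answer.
No, linearly dependent (v₂ = -3·v₁)

Check whether there is a scalar k with v₂ = k·v₁.
Comparing components, k = -3 satisfies -3·[-3, -1, -1, 3] = [9, 3, 3, -9].
Since v₂ is a scalar multiple of v₁, the two vectors are linearly dependent.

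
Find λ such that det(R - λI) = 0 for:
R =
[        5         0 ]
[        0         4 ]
λ = 4, 5

Solve det(R - λI) = 0. For a 2×2 matrix the characteristic equation is λ² - (trace)λ + det = 0.
trace(R) = a + d = 5 + 4 = 9.
det(R) = a*d - b*c = (5)*(4) - (0)*(0) = 20 - 0 = 20.
Characteristic equation: λ² - (9)λ + (20) = 0.
Discriminant = (9)² - 4*(20) = 81 - 80 = 1.
λ = (9 ± √1) / 2 = (9 ± 1) / 2 = 4, 5.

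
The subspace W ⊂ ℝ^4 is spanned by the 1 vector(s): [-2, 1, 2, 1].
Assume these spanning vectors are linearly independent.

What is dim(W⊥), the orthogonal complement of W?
dim(W⊥) = 3

For any subspace W of ℝ^n, dim(W) + dim(W⊥) = n (the whole-space dimension).
Here the given 1 vectors are linearly independent, so dim(W) = 1.
Thus dim(W⊥) = n - dim(W) = 4 - 1 = 3.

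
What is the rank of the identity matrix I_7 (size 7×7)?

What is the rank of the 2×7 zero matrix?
rank(I_7) = 7, rank(0) = 0

The identity I_7 has 7 columns that are the standard basis vectors e_1, …, e_7. These are linearly independent, so all 7 columns are pivots and rank(I_7) = 7.
The 2×7 zero matrix has every entry zero, so every row is the zero row and there are no pivots; rank(0) = 0.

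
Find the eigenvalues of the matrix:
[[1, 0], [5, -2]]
λ = -2 and λ = 1

Characteristic equation: det(A - λI) = 0
λ² - (trace)λ + (det) = 0
λ² - (-1)λ + (-2) = 0
λ² + 1λ - 2 = 0
Solving: λ = -2, 1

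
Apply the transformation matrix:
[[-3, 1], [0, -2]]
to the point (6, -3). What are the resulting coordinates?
(-21, 6)

Matrix multiplication:
[[-3, 1], [0, -2]] × [6, -3]ᵀ
= [-3×6 + 1×-3, 0×6 + -2×-3]ᵀ
= [-21.0000, 6.0000]ᵀ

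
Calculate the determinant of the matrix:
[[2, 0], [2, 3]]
6

For a 2×2 matrix [[a, b], [c, d]], det = ad - bc
det = (2)(3) - (0)(2) = 6 - 0 = 6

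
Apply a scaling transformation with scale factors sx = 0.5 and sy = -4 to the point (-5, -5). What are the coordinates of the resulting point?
(-2.5, 20)

Scaling matrix:
[[0.50, 0], [0, -4]]
Result: (-5 × 0.5, -5 × -4) = (-2.5, 20)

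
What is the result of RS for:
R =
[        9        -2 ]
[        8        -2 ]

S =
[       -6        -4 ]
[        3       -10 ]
RS =
[      -60       -16 ]
[      -54       -12 ]

Matrix multiplication: (RS)[i][j] = sum over k of R[i][k] * S[k][j].
  (RS)[0][0] = (9)*(-6) + (-2)*(3) = -60
  (RS)[0][1] = (9)*(-4) + (-2)*(-10) = -16
  (RS)[1][0] = (8)*(-6) + (-2)*(3) = -54
  (RS)[1][1] = (8)*(-4) + (-2)*(-10) = -12
RS =
[      -60       -16 ]
[      -54       -12 ]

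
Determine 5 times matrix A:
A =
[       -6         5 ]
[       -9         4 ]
5A =
[      -30        25 ]
[      -45        20 ]

Scalar multiplication is elementwise: (5A)[i][j] = 5 * A[i][j].
  (5A)[0][0] = 5 * (-6) = -30
  (5A)[0][1] = 5 * (5) = 25
  (5A)[1][0] = 5 * (-9) = -45
  (5A)[1][1] = 5 * (4) = 20
5A =
[      -30        25 ]
[      -45        20 ]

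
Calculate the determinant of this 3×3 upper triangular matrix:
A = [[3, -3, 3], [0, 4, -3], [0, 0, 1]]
12

The determinant of a triangular matrix is the product of its diagonal entries (the off-diagonal entries above the diagonal do not affect it).
det(A) = (3) * (4) * (1) = 12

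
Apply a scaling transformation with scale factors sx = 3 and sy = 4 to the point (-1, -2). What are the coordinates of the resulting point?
(-3, -8)

Scaling matrix:
[[3, 0], [0, 4]]
Result: (-1 × 3, -2 × 4) = (-3, -8)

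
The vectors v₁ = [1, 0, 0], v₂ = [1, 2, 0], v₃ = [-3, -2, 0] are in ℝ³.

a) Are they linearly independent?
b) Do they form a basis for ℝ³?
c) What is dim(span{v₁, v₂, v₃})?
Not independent, not a basis, dim(span) = 2

Check whether v₃ can be written as a linear combination of v₁ and v₂.
v₃ = (-2)·v₁ + (-1)·v₂ = [-3, -2, 0], so the three vectors are linearly dependent.
Thus they do not form a basis for ℝ³, and dim(span{v₁, v₂, v₃}) = 2 (spanned by v₁ and v₂).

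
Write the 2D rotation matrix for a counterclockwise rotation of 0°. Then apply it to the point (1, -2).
R = [[1, 0], [0, 1]]; R·(1, -2) = (1, -2)

Rotation matrix formula: R(θ) = [[cos θ, -sin θ], [sin θ, cos θ]]
For θ = 0°:
cos(0°) = 1
sin(0°) = 0
R = [[1, 0], [0, 1]]
Apply to (1, -2): [1·1 + (0)·-2, 0·1 + 1·-2] = (1, -2)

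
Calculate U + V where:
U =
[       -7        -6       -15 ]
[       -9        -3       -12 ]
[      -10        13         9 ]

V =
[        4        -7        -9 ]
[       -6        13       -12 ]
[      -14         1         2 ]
U + V =
[       -3       -13       -24 ]
[      -15        10       -24 ]
[      -24        14        11 ]

Matrix addition is elementwise: (U+V)[i][j] = U[i][j] + V[i][j].
  (U+V)[0][0] = (-7) + (4) = -3
  (U+V)[0][1] = (-6) + (-7) = -13
  (U+V)[0][2] = (-15) + (-9) = -24
  (U+V)[1][0] = (-9) + (-6) = -15
  (U+V)[1][1] = (-3) + (13) = 10
  (U+V)[1][2] = (-12) + (-12) = -24
  (U+V)[2][0] = (-10) + (-14) = -24
  (U+V)[2][1] = (13) + (1) = 14
  (U+V)[2][2] = (9) + (2) = 11
U + V =
[       -3       -13       -24 ]
[      -15        10       -24 ]
[      -24        14        11 ]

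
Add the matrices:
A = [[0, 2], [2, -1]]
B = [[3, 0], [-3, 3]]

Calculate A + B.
[[3, 2], [-1, 2]]

Add corresponding elements:
(0)+(3)=3
(2)+(0)=2
(2)+(-3)=-1
(-1)+(3)=2
A + B = [[3, 2], [-1, 2]]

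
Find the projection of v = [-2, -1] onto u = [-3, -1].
[-21/10, -7/10]

The projection of v onto u is proj_u(v) = ((v·u) / (u·u)) · u.
v·u = (-2)*(-3) + (-1)*(-1) = 7.
u·u = (-3)*(-3) + (-1)*(-1) = 10.
coefficient = 7 / 10 = 7/10.
proj_u(v) = 7/10 · [-3, -1] = [-21/10, -7/10].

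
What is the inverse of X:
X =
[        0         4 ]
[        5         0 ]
det(X) = -20
X⁻¹ =
[        0       1/5 ]
[      1/4         0 ]

For a 2×2 matrix X = [[a, b], [c, d]] with det(X) ≠ 0, X⁻¹ = (1/det(X)) * [[d, -b], [-c, a]].
det(X) = (0)*(0) - (4)*(5) = 0 - 20 = -20.
X⁻¹ = (1/-20) * [[0, -4], [-5, 0]].
Dividing each entry by -20 and reducing:
X⁻¹ =
[        0       1/5 ]
[      1/4         0 ]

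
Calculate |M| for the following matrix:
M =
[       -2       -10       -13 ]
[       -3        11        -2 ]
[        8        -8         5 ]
det(M) = 764

Expand along row 0 (cofactor expansion): det(M) = a*(e*i - f*h) - b*(d*i - f*g) + c*(d*h - e*g), where the 3×3 is [[a, b, c], [d, e, f], [g, h, i]].
Minor M_00 = (11)*(5) - (-2)*(-8) = 55 - 16 = 39.
Minor M_01 = (-3)*(5) - (-2)*(8) = -15 + 16 = 1.
Minor M_02 = (-3)*(-8) - (11)*(8) = 24 - 88 = -64.
det(M) = (-2)*(39) - (-10)*(1) + (-13)*(-64) = -78 + 10 + 832 = 764.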